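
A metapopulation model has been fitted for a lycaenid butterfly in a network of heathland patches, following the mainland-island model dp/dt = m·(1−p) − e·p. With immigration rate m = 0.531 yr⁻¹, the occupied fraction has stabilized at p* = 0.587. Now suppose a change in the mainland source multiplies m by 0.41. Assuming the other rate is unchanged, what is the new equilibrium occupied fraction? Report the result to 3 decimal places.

0.368

Balance m(1−p*) = e·p* gives e = m(1−p*)/p* = 0.531×0.41300/0.58700 = 0.37360.
New p* = m/(m+e) = 0.21771/(0.21771+0.37360) = 0.36818.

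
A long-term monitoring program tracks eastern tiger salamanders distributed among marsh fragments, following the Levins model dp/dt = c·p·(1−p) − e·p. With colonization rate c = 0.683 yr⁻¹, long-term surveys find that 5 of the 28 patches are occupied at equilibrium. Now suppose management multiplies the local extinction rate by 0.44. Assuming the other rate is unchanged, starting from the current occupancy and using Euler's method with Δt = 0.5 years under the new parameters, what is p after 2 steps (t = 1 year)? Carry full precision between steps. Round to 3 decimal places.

Observed p* = 5/28 = 0.17857.
Balance c(1−p*) = e gives e = 0.683×(1 − 0.17857) = 0.56104.
Starting from p₀ = 0.17857; update p ← p + (dp/dt)·Δt with the new parameters.
step 1: Δp = +0.02805, p = 0.20662
step 2: Δp = +0.03048, p = 0.23710

0.237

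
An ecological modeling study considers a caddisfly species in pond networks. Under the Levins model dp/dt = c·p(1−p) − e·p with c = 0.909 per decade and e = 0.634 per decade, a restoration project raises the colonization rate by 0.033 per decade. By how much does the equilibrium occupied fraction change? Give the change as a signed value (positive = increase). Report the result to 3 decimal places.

Before: p* = 1 − 0.634/0.909 = 0.3025.
After the change, c = 0.942, e = 0.634, so p* = 1 − 0.634/0.942 = 0.3270.
Δp* = 0.3270 − 0.3025 = +0.0244.

0.024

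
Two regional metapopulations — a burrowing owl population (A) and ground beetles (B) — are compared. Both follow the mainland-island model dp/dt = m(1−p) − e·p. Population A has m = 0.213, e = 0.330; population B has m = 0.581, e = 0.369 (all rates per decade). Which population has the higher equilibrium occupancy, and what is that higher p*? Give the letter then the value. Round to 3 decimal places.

B, 0.612

A: p*_A = m/(m+e) = 0.213/0.5430 = 0.3923.
B: p*_B = 0.581/0.9500 = 0.6116.
B is higher at 0.6116.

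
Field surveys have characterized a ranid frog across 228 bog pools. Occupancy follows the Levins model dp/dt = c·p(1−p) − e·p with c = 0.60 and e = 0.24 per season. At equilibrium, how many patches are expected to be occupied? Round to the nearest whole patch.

137

p* = 1 − e/c = 1 − 0.24/0.60 = 0.6000.
Expected occupied patches = N × p* = 228 × 0.6000 = 136.80 ≈ 137.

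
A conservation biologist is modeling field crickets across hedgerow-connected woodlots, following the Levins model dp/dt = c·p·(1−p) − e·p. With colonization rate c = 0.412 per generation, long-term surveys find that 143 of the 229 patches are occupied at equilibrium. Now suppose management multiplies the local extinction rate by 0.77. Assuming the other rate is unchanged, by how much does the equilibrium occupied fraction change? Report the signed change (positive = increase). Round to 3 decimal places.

0.086

Observed p* = 143/229 = 0.62445.
Balance c(1−p*) = e gives e = 0.412×(1 − 0.62445) = 0.15473.
New p* = 1 − e/c = 1 − 0.11914/0.41200 = 0.71083.
Δp* = 0.71083 − 0.62445 = +0.08638.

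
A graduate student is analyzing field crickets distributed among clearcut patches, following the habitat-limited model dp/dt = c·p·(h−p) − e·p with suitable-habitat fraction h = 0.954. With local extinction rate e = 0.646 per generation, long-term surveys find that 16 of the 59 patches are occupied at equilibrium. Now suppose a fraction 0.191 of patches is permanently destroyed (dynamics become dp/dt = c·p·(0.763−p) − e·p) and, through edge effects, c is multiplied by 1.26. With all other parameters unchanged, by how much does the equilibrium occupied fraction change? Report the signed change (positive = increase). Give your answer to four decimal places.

Observed p* = 16/59 = 0.27119.
Balance c(h−p*) = e gives c = e/(0.954 − 0.27119) = 0.646/0.68281 = 0.94609.
New p* = 0.763 − e/c = 0.763 − 0.64600/1.19207 = 0.22109.
Δp* = 0.22109 − 0.27119 = -0.05010.

-0.0501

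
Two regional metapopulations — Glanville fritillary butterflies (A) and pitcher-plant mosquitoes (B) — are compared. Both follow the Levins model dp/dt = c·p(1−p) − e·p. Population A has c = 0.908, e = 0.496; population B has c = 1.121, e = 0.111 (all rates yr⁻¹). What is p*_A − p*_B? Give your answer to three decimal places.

-0.447

A: p*_A = 1 − 0.496/0.908 = 0.4537.
B: p*_B = 1 − 0.111/1.121 = 0.9010.
p*_A − p*_B = 0.4537 − 0.9010 = -0.4472.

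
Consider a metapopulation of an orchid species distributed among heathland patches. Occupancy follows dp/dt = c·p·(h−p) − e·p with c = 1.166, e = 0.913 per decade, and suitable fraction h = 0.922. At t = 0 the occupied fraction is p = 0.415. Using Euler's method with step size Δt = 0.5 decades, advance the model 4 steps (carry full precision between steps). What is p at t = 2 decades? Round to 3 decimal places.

0.254

Update rule: p ← p + [c·p·(h−p) − e·p]·Δt with Δt = 0.5.
p: 0.41500 → 0.34822  (Δp = -0.06678)
p: 0.34822 → 0.30574  (Δp = -0.04248)
p: 0.30574 → 0.27602  (Δp = -0.02972)
p: 0.27602 → 0.25397  (Δp = -0.02205)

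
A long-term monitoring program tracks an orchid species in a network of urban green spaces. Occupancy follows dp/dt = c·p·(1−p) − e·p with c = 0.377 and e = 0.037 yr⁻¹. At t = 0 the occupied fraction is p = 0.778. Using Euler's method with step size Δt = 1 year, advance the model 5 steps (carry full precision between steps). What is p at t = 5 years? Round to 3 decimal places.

Update rule: p ← p + [c·p·(1−p) − e·p]·Δt with Δt = 1.
  1  |  dp/dt·Δt = +0.036328  |  p_1 = 0.814328
  2  |  dp/dt·Δt = +0.026871  |  p_2 = 0.841199
  3  |  dp/dt·Δt = +0.019236  |  p_3 = 0.860436
  4  |  dp/dt·Δt = +0.013436  |  p_4 = 0.873872
  5  |  dp/dt·Δt = +0.009220  |  p_5 = 0.883092

0.883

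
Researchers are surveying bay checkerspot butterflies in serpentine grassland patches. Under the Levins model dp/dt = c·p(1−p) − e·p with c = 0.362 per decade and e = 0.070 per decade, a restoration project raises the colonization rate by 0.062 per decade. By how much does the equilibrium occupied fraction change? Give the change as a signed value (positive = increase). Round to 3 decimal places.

0.028

Before: p* = 1 − 0.070/0.362 = 0.8066.
After the change, c = 0.424, e = 0.07, so p* = 1 − 0.07/0.424 = 0.8349.
Δp* = 0.8349 − 0.8066 = +0.0283.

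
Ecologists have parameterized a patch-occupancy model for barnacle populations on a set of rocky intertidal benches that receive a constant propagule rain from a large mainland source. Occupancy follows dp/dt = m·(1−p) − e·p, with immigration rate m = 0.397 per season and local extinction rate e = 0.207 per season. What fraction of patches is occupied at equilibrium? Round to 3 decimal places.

Setting dp/dt = 0: m − m·p* = e·p*, so m = (m+e)·p*.
p* = m/(m+e) = 0.397/(0.397+0.207) = 0.397/0.6040 = 0.6573.

0.657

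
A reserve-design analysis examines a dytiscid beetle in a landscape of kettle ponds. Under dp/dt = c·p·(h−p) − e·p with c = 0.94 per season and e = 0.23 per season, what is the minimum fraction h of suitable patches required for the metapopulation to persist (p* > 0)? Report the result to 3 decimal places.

0.245

p* = h − e/c is positive only when h > e/c.
h_min = e/c = 0.23/0.94 = 0.2447.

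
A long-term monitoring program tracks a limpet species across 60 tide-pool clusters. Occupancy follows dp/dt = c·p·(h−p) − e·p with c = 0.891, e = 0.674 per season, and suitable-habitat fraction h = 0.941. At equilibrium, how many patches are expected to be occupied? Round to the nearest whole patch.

p* = h − e/c = 0.941 − 0.7565 = 0.1845.
Expected occupied patches = N × p* = 60 × 0.1845 = 11.07 ≈ 11.

11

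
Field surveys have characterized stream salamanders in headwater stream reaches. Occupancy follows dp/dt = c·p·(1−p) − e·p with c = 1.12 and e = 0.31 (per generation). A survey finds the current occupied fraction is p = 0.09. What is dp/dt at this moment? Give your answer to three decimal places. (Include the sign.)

0.064

Colonization term: c·p·(1−p) = 1.12×0.09×0.9100 = 0.09173.
Extinction term: e·p = 0.02790.
dp/dt = 0.09173 − 0.02790 = 0.06383.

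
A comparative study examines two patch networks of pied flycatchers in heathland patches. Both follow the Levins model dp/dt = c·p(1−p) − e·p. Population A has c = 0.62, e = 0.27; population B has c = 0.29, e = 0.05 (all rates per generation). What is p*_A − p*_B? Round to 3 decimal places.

A: p*_A = 1 − 0.27/0.62 = 0.5645.
B: p*_B = 1 − 0.05/0.29 = 0.8276.
p*_A − p*_B = 0.5645 − 0.8276 = -0.2631.

-0.263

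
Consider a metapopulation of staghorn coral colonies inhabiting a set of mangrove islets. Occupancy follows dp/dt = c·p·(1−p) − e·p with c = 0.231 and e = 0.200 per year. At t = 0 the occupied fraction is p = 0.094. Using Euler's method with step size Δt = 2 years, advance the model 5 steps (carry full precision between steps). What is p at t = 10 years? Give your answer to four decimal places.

0.1023

Update rule: p ← p + [c·p·(1−p) − e·p]·Δt with Δt = 2.
t = 2: p = 0.09400 + (+0.00175) = 0.09575
t = 4: p = 0.09575 + (+0.00170) = 0.09745
t = 6: p = 0.09745 + (+0.00165) = 0.09910
t = 8: p = 0.09910 + (+0.00161) = 0.10071
t = 10: p = 0.10071 + (+0.00156) = 0.10227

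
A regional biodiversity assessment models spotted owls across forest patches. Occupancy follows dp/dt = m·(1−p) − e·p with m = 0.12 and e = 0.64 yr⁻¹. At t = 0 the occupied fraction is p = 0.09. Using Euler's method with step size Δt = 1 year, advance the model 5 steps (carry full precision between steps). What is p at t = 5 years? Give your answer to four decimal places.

0.1578

Update rule: p ← p + [m·(1−p) − e·p]·Δt with Δt = 1.
t = 1: p = 0.09000 + (+0.05160) = 0.14160
t = 2: p = 0.14160 + (+0.01238) = 0.15398
t = 3: p = 0.15398 + (+0.00297) = 0.15696
t = 4: p = 0.15696 + (+0.00071) = 0.15767
t = 5: p = 0.15767 + (+0.00017) = 0.15784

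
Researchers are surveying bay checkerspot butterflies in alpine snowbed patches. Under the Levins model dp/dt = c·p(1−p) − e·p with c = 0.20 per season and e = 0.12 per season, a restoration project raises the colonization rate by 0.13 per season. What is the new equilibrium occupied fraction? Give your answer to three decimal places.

Before: p* = 1 − 0.12/0.20 = 0.4000.
After the change, c = 0.33, e = 0.12, so p* = 1 − 0.12/0.33 = 0.6364.

0.636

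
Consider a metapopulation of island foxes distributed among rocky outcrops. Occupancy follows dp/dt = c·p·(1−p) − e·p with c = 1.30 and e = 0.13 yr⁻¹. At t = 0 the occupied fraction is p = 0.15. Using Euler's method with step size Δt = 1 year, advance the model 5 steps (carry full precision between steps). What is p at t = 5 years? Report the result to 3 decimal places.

0.900

Update rule: p ← p + [c·p·(1−p) − e·p]·Δt with Δt = 1.
t = 1: p = 0.15000 + (+0.14625) = 0.29625
t = 2: p = 0.29625 + (+0.23252) = 0.52877
t = 3: p = 0.52877 + (+0.25518) = 0.78395
t = 4: p = 0.78395 + (+0.11827) = 0.90222
t = 5: p = 0.90222 + (-0.00261) = 0.89962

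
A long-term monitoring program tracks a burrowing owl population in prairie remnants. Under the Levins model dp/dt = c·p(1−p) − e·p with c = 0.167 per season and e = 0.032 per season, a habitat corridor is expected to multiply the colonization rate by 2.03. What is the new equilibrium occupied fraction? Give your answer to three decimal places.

Before: p* = 1 − 0.032/0.167 = 0.8084.
After the change, c = 0.33901, e = 0.032, so p* = 1 − 0.032/0.33901 = 0.9056.

0.906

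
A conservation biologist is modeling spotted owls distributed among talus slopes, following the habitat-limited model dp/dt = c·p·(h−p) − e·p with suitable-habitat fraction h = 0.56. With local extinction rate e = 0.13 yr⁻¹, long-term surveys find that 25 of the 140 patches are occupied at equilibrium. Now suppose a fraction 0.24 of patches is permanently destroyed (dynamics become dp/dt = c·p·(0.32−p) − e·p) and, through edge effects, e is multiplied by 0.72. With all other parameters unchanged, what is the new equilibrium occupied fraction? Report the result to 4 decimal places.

Observed p* = 25/140 = 0.17857.
Balance c(h−p*) = e gives c = e/(0.56 − 0.17857) = 0.13/0.38143 = 0.34082.
New p* = 0.32 − e/c = 0.32 − 0.09360/0.34082 = 0.04537.

0.0454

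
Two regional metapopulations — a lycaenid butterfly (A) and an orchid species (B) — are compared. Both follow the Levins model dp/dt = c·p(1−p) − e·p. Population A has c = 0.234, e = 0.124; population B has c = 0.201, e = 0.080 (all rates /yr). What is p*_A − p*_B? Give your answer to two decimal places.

A: p*_A = 1 − 0.124/0.234 = 0.4701.
B: p*_B = 1 − 0.080/0.201 = 0.6020.
p*_A − p*_B = 0.4701 − 0.6020 = -0.1319.

-0.13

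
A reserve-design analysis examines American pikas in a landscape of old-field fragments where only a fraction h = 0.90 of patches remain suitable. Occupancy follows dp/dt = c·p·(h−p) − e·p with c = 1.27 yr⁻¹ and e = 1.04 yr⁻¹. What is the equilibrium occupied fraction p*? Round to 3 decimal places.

0.081

Setting dp/dt = 0 and dividing by p* gives c·(h−p*) = e.
So p* = h − e/c = 0.90 − 1.04/1.27 = 0.90 − 0.8189 = 0.0811.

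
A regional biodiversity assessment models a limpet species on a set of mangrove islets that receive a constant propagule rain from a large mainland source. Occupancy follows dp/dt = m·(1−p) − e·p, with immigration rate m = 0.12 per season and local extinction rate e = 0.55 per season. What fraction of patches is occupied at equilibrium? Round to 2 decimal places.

0.18

Setting dp/dt = 0: m − m·p* = e·p*, so m = (m+e)·p*.
p* = m/(m+e) = 0.12/(0.12+0.55) = 0.12/0.6700 = 0.1791.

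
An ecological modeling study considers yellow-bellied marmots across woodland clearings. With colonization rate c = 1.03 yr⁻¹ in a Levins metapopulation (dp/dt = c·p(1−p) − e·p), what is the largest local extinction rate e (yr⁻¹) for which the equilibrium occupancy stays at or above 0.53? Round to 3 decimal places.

1 − e/c ≥ 0.53 ⇒ e ≤ c(1 − 0.53) = 1.03 × 0.4700.
e_max = 0.4841.

0.484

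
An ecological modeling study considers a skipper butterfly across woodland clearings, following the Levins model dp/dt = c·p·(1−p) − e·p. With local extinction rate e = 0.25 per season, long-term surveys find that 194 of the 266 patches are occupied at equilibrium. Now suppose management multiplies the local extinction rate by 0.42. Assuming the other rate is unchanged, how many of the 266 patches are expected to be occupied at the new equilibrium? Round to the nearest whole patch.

236

Observed p* = 194/266 = 0.72932.
Balance c(1−p*) = e gives c = e/(1 − 0.72932) = 0.25/0.27068 = 0.92360.
New p* = 1 − e/c = 1 − 0.10500/0.92360 = 0.88631.
Expected occupied = 266 × 0.88631 = 235.76 ≈ 236.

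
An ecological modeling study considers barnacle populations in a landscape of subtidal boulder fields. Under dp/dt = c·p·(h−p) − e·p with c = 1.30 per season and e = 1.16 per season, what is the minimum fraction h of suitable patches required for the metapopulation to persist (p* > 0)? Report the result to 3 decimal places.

p* = h − e/c is positive only when h > e/c.
h_min = e/c = 1.16/1.30 = 0.8923.

0.892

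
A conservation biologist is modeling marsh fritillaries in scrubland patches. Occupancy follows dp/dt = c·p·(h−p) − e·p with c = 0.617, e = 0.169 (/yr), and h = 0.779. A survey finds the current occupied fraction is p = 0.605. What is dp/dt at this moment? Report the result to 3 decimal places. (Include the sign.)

-0.037

Colonization term: c·p·(h−p) = 0.617×0.605×0.1740 = 0.06495.
Extinction term: e·p = 0.10225.
dp/dt = 0.06495 − 0.10225 = -0.03729.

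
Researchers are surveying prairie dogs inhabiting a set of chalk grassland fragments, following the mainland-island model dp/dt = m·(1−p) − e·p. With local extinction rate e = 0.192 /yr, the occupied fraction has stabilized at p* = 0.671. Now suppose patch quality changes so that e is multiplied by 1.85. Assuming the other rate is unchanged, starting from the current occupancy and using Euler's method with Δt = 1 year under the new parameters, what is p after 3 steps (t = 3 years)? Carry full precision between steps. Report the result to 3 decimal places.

0.527

Balance m(1−p*) = e·p* gives m = e·p*/(1−p*) = 0.192×0.67100/0.32900 = 0.39159.
Starting from p₀ = 0.67100; update p ← p + (dp/dt)·Δt with the new parameters.
  1  |  dp/dt·Δt = -0.109507  |  p_1 = 0.561493
  2  |  dp/dt·Δt = -0.027729  |  p_2 = 0.533764
  3  |  dp/dt·Δt = -0.007021  |  p_3 = 0.526743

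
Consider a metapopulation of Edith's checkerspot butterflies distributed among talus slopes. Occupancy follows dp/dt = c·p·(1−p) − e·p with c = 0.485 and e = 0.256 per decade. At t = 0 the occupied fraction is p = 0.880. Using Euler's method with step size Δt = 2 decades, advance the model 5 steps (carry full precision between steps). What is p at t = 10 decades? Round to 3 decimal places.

0.476

Update rule: p ← p + [c·p·(1−p) − e·p]·Δt with Δt = 2.
step 1: Δp = -0.34813, p = 0.53187
step 2: Δp = -0.03080, p = 0.50107
step 3: Δp = -0.01405, p = 0.48702
step 4: Δp = -0.00702, p = 0.48000
step 5: Δp = -0.00365, p = 0.47635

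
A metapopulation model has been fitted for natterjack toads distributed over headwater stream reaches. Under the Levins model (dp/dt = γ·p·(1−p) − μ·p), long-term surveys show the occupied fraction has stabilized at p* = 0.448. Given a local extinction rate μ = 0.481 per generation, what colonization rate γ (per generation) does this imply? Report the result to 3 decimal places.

0.871

At equilibrium γ(1−p*) = μ, so γ = μ/(1−p*).
γ = 0.481/(1 − 0.448) = 0.481/0.5520 = 0.8714.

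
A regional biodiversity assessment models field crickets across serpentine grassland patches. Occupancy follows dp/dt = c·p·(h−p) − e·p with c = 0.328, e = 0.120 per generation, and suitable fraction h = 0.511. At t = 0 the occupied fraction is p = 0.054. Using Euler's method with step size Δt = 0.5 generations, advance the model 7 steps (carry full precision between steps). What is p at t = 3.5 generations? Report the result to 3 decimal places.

0.060

Update rule: p ← p + [c·p·(h−p) − e·p]·Δt with Δt = 0.5.
t = 0.5: p = 0.05400 + (+0.00081) = 0.05481
t = 1: p = 0.05481 + (+0.00081) = 0.05562
t = 1.5: p = 0.05562 + (+0.00082) = 0.05644
t = 2: p = 0.05644 + (+0.00082) = 0.05726
t = 2.5: p = 0.05726 + (+0.00083) = 0.05808
t = 3: p = 0.05808 + (+0.00083) = 0.05891
t = 3.5: p = 0.05891 + (+0.00083) = 0.05974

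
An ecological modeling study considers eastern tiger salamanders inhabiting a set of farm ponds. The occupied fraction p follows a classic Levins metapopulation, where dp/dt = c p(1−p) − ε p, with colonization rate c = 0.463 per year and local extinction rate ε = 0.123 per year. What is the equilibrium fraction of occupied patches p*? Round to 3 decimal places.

0.734

At equilibrium, colonization balances extinction: c·p*·(1−p*) = ε·p*.
So p* = 1 − ε/c = 1 − 0.123/0.463 = 1 − 0.2657 = 0.7343.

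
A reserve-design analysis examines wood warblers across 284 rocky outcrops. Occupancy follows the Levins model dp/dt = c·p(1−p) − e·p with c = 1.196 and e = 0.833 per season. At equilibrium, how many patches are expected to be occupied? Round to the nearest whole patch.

86

p* = 1 − e/c = 1 − 0.833/1.196 = 0.3035.
Expected occupied patches = N × p* = 284 × 0.3035 = 86.20 ≈ 86.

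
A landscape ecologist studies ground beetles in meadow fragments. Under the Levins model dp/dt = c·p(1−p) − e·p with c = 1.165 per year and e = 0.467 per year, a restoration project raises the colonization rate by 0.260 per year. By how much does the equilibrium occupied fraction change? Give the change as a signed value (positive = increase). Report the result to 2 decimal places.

0.07

Before: p* = 1 − 0.467/1.165 = 0.5991.
After the change, c = 1.425, e = 0.467, so p* = 1 − 0.467/1.425 = 0.6723.
Δp* = 0.6723 − 0.5991 = +0.0731.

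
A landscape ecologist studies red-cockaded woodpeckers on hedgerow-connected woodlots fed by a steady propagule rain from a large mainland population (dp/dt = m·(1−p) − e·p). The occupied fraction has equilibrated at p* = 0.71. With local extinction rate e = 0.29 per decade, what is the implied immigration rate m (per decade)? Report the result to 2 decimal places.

0.71

At equilibrium m(1−p*) = e·p*, so m = e·p*/(1−p*).
m = 0.29 × 0.71 / 0.2900 = 0.2059/0.2900 = 0.7100.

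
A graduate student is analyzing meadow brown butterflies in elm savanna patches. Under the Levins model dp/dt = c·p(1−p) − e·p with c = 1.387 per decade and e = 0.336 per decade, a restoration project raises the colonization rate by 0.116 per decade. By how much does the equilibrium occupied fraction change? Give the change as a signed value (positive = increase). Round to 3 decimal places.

Before: p* = 1 − 0.336/1.387 = 0.7578.
After the change, c = 1.503, e = 0.336, so p* = 1 − 0.336/1.503 = 0.7764.
Δp* = 0.7764 − 0.7578 = +0.0187.

0.019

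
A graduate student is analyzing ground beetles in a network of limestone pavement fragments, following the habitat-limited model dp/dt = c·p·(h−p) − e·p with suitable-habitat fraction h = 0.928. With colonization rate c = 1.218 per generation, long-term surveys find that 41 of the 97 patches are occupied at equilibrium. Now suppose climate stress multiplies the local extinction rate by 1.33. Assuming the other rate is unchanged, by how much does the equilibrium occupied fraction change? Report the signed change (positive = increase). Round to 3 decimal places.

Observed p* = 41/97 = 0.42268.
Balance c(h−p*) = e gives e = 1.218×(0.928 − 0.42268) = 0.61548.
New p* = 0.928 − e/c = 0.928 − 0.81859/1.21800 = 0.25592.
Δp* = 0.25592 − 0.42268 = -0.16676.

-0.167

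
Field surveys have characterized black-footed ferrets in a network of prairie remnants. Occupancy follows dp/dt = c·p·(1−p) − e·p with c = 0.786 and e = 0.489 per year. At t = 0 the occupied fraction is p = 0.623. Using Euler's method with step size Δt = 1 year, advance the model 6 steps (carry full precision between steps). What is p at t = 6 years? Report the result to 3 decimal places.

Update rule: p ← p + [c·p·(1−p) − e·p]·Δt with Δt = 1.
t = 1: p = 0.62300 + (-0.12004) = 0.50296
t = 2: p = 0.50296 + (-0.04946) = 0.45351
t = 3: p = 0.45351 + (-0.02696) = 0.42654
t = 4: p = 0.42654 + (-0.01632) = 0.41022
t = 5: p = 0.41022 + (-0.01043) = 0.39979
t = 6: p = 0.39979 + (-0.00689) = 0.39290

0.393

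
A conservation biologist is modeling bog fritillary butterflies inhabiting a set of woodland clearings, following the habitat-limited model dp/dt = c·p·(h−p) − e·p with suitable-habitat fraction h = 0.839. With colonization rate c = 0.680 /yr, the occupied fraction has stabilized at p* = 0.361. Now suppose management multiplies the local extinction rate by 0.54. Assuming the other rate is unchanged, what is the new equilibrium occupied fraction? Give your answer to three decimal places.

Balance c(h−p*) = e gives e = 0.680×(0.839 − 0.36100) = 0.32504.
New p* = 0.839 − e/c = 0.839 − 0.17552/0.68000 = 0.58088.

0.581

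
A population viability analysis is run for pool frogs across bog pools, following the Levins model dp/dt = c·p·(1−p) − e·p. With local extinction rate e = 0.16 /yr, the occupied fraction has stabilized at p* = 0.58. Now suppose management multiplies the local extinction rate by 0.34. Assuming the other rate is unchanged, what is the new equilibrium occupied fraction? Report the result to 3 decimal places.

Balance c(1−p*) = e gives c = e/(1 − 0.58000) = 0.16/0.42000 = 0.38095.
New p* = 1 − e/c = 1 − 0.05440/0.38095 = 0.85720.

0.857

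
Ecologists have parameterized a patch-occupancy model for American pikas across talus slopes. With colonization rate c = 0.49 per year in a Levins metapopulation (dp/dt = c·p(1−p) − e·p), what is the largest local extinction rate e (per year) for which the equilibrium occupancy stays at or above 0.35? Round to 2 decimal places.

1 − e/c ≥ 0.35 ⇒ e ≤ c(1 − 0.35) = 0.49 × 0.6500.
e_max = 0.3185.

0.32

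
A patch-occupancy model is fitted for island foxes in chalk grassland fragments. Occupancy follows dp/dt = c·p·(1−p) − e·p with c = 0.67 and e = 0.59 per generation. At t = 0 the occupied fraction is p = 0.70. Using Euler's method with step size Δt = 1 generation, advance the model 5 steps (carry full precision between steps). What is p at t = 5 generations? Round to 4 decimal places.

0.2329

Update rule: p ← p + [c·p·(1−p) − e·p]·Δt with Δt = 1.
  1  |  dp/dt·Δt = -0.272300  |  p_1 = 0.427700
  2  |  dp/dt·Δt = -0.088345  |  p_2 = 0.339355
  3  |  dp/dt·Δt = -0.050010  |  p_3 = 0.289345
  4  |  dp/dt·Δt = -0.032945  |  p_4 = 0.256400
  5  |  dp/dt·Δt = -0.023534  |  p_5 = 0.232865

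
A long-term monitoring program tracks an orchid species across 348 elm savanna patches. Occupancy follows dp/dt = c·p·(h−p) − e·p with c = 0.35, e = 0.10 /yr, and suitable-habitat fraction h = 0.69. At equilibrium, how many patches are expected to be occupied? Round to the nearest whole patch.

p* = h − e/c = 0.69 − 0.2857 = 0.4043.
Expected occupied patches = N × p* = 348 × 0.4043 = 140.69 ≈ 141.

141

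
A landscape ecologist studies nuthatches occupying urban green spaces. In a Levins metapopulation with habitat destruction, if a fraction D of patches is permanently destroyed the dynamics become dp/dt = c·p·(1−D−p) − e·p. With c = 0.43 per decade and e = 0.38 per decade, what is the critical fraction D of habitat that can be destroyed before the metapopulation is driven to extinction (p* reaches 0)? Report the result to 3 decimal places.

The nontrivial equilibrium is p* = (1−D) − e/c; extinction occurs when this hits zero.
So D_crit = 1 − e/c = 1 − 0.38/0.43 = 1 − 0.8837 = 0.1163.
Note this equals the original equilibrium occupancy — the Levins extinction-debt result.

0.116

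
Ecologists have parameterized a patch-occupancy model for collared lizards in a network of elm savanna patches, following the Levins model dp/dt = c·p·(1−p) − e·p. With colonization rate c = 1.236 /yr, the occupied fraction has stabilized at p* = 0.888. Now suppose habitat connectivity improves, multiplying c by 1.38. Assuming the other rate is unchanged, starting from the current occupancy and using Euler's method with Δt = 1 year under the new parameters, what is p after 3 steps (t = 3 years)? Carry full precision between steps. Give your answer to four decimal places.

Balance c(1−p*) = e gives e = 1.236×(1 − 0.88800) = 0.13843.
Starting from p₀ = 0.88800; update p ← p + (dp/dt)·Δt with the new parameters.
step 1: Δp = +0.04671, p = 0.93471
step 2: Δp = -0.02530, p = 0.90941
step 3: Δp = +0.01463, p = 0.92404

0.9240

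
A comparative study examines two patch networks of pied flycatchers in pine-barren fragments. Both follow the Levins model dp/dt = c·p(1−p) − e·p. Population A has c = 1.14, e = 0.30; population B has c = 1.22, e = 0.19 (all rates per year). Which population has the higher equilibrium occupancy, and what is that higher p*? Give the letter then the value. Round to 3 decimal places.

B, 0.844

A: p*_A = 1 − 0.30/1.14 = 0.7368.
B: p*_B = 1 − 0.19/1.22 = 0.8443.
B is higher at 0.8443.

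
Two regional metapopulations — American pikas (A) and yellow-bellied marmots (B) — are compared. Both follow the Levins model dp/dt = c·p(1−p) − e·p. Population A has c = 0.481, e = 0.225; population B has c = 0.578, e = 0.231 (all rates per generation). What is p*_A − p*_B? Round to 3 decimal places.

-0.068

A: p*_A = 1 − 0.225/0.481 = 0.5322.
B: p*_B = 1 − 0.231/0.578 = 0.6003.
p*_A − p*_B = 0.5322 − 0.6003 = -0.0681.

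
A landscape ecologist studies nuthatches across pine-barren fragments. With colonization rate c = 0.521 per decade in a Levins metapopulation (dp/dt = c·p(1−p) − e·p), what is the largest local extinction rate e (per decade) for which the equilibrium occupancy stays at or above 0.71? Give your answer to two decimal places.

1 − e/c ≥ 0.71 ⇒ e ≤ c(1 − 0.71) = 0.521 × 0.2900.
e_max = 0.1511.

0.15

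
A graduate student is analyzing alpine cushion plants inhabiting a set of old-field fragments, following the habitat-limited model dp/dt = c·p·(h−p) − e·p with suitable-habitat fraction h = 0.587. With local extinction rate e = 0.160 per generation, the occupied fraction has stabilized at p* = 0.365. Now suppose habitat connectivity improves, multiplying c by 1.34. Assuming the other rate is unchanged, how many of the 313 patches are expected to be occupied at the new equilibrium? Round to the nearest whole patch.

132

Balance c(h−p*) = e gives c = e/(0.587 − 0.36500) = 0.160/0.22200 = 0.72072.
New p* = 0.587 − e/c = 0.587 − 0.16000/0.96576 = 0.42133.
Expected occupied = 313 × 0.42133 = 131.88 ≈ 132.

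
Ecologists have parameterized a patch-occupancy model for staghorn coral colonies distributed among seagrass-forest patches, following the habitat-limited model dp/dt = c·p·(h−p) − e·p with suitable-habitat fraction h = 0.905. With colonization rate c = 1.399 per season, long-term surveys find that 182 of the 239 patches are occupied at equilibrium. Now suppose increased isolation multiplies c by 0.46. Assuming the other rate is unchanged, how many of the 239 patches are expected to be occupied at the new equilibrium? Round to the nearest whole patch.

Observed p* = 182/239 = 0.76151.
Balance c(h−p*) = e gives e = 1.399×(0.905 − 0.76151) = 0.20074.
New p* = 0.905 − e/c = 0.905 − 0.20074/0.64354 = 0.59307.
Expected occupied = 239 × 0.59307 = 141.74 ≈ 142.

142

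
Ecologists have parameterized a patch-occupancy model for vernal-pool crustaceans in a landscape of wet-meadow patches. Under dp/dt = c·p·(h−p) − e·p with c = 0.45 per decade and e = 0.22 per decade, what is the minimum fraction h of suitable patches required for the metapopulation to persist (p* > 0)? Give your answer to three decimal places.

p* = h − e/c is positive only when h > e/c.
h_min = e/c = 0.22/0.45 = 0.4889.

0.489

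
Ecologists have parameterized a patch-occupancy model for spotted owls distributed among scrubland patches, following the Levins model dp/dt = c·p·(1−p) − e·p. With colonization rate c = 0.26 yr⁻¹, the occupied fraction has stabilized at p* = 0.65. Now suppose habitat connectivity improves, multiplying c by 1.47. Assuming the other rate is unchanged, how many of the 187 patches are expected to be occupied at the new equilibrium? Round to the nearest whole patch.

142

Balance c(1−p*) = e gives e = 0.26×(1 − 0.65000) = 0.09100.
New p* = 1 − e/c = 1 − 0.09100/0.38220 = 0.76190.
Expected occupied = 187 × 0.76190 = 142.48 ≈ 142.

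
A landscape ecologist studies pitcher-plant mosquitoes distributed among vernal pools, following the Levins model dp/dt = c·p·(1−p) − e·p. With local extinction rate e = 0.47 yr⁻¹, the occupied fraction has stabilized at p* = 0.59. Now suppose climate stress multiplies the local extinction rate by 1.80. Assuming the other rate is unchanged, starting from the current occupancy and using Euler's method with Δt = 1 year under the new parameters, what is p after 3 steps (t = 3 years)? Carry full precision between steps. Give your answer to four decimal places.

0.3006

Balance c(1−p*) = e gives c = e/(1 − 0.59000) = 0.47/0.41000 = 1.14634.
Starting from p₀ = 0.59000; update p ← p + (dp/dt)·Δt with the new parameters.
step 1: Δp = -0.22184, p = 0.36816
step 2: Δp = -0.04480, p = 0.32336
step 3: Δp = -0.02274, p = 0.30061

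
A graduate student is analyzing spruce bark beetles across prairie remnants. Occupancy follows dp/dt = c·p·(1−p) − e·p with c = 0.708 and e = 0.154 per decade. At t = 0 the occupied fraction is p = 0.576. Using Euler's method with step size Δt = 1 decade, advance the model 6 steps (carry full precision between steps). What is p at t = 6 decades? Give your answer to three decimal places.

Update rule: p ← p + [c·p·(1−p) − e·p]·Δt with Δt = 1.
  1  |  dp/dt·Δt = +0.084207  |  p_1 = 0.660207
  2  |  dp/dt·Δt = +0.057157  |  p_2 = 0.717363
  3  |  dp/dt·Δt = +0.033075  |  p_3 = 0.750439
  4  |  dp/dt·Δt = +0.017027  |  p_4 = 0.767466
  5  |  dp/dt·Δt = +0.008161  |  p_5 = 0.775627
  6  |  dp/dt·Δt = +0.003766  |  p_6 = 0.779394

0.779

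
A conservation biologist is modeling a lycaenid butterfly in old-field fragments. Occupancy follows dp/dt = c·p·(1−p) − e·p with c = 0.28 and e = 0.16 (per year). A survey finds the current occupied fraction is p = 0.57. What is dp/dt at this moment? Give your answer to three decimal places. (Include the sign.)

Colonization term: c·p·(1−p) = 0.28×0.57×0.4300 = 0.06863.
Extinction term: e·p = 0.09120.
dp/dt = 0.06863 − 0.09120 = -0.02257.

-0.023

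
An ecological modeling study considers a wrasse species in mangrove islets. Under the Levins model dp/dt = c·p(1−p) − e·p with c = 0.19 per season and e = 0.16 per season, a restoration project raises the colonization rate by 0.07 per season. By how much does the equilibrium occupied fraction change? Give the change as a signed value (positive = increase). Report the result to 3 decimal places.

Before: p* = 1 − 0.16/0.19 = 0.1579.
After the change, c = 0.26, e = 0.16, so p* = 1 − 0.16/0.26 = 0.3846.
Δp* = 0.3846 − 0.1579 = +0.2267.

0.227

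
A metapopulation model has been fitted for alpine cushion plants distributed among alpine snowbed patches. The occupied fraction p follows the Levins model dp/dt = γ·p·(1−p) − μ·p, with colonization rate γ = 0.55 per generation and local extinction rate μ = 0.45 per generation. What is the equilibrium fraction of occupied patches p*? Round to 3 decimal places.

Setting dp/dt = 0 and dividing through by p* gives γ·(1−p*) = μ.
So p* = 1 − μ/γ = 1 − 0.45/0.55 = 1 − 0.8182 = 0.1818.

0.182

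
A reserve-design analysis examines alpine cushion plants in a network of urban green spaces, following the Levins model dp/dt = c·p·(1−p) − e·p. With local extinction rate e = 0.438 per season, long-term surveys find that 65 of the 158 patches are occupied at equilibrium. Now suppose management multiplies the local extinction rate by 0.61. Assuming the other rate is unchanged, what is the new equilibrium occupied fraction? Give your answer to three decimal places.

Observed p* = 65/158 = 0.41139.
Balance c(1−p*) = e gives c = e/(1 − 0.41139) = 0.438/0.58861 = 0.74413.
New p* = 1 − e/c = 1 − 0.26718/0.74413 = 0.64095.

0.641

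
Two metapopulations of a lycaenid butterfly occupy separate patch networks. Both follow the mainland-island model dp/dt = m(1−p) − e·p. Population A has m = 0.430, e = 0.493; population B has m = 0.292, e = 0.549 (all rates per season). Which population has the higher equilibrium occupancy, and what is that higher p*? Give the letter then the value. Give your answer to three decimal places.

A: p*_A = m/(m+e) = 0.430/0.9230 = 0.4659.
B: p*_B = 0.292/0.8410 = 0.3472.
A is higher at 0.4659.

A, 0.466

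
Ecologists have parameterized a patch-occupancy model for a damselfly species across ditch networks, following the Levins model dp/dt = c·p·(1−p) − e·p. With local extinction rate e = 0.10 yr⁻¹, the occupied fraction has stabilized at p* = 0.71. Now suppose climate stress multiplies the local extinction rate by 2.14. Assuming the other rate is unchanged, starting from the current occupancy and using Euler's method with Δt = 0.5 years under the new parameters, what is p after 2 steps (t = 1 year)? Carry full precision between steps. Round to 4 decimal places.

0.6360

Balance c(1−p*) = e gives c = e/(1 − 0.71000) = 0.10/0.29000 = 0.34483.
Starting from p₀ = 0.71000; update p ← p + (dp/dt)·Δt with the new parameters.
t = 0.5: p = 0.71000 + (-0.04047) = 0.66953
t = 1: p = 0.66953 + (-0.03349) = 0.63604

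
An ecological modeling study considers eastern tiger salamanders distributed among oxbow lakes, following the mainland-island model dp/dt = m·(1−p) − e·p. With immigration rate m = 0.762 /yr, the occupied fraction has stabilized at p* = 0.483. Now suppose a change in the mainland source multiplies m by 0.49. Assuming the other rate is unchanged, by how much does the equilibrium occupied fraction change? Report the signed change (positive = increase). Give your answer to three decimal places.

-0.169

Balance m(1−p*) = e·p* gives e = m(1−p*)/p* = 0.762×0.51700/0.48300 = 0.81564.
New p* = m/(m+e) = 0.37338/(0.37338+0.81564) = 0.31402.
Δp* = 0.31402 − 0.48300 = -0.16898.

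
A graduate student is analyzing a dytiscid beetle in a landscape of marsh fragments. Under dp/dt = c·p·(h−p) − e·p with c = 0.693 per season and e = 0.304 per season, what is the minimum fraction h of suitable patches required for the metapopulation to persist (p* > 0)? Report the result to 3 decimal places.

p* = h − e/c is positive only when h > e/c.
h_min = e/c = 0.304/0.693 = 0.4387.

0.439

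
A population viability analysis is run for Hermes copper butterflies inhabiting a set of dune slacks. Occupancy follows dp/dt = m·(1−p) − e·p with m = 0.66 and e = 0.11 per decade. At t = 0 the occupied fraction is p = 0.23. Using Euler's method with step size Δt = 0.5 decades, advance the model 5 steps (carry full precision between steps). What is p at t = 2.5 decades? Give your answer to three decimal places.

Update rule: p ← p + [m·(1−p) − e·p]·Δt with Δt = 0.5.
  1  |  dp/dt·Δt = +0.241450  |  p_1 = 0.471450
  2  |  dp/dt·Δt = +0.148492  |  p_2 = 0.619942
  3  |  dp/dt·Δt = +0.091322  |  p_3 = 0.711264
  4  |  dp/dt·Δt = +0.056163  |  p_4 = 0.767427
  5  |  dp/dt·Δt = +0.034540  |  p_5 = 0.801968

0.802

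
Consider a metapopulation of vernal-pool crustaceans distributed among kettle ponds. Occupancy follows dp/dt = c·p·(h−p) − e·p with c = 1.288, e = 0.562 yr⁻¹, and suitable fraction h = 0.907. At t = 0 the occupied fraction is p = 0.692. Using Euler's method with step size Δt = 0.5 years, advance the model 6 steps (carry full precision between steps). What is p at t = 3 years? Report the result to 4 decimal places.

Update rule: p ← p + [c·p·(h−p) − e·p]·Δt with Δt = 0.5.
t = 0.5: p = 0.69200 + (-0.09864) = 0.59336
t = 1: p = 0.59336 + (-0.04689) = 0.54648
t = 1.5: p = 0.54648 + (-0.02668) = 0.51980
t = 2: p = 0.51980 + (-0.01645) = 0.50335
t = 2.5: p = 0.50335 + (-0.01059) = 0.49275
t = 3: p = 0.49275 + (-0.00701) = 0.48574

0.4857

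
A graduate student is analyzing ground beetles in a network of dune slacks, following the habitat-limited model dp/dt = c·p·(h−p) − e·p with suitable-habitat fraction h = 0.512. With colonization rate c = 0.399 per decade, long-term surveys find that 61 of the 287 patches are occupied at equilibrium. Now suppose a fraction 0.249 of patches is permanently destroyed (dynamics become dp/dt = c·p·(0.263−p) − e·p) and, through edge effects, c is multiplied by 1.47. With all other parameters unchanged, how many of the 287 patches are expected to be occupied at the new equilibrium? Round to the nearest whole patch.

17

Observed p* = 61/287 = 0.21254.
Balance c(h−p*) = e gives e = 0.399×(0.512 − 0.21254) = 0.11948.
New p* = 0.263 − e/c = 0.263 − 0.11948/0.58653 = 0.05929.
Expected occupied = 287 × 0.05929 = 17.02 ≈ 17.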